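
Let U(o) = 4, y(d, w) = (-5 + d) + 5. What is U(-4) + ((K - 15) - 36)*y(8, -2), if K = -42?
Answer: -740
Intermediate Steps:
y(d, w) = d
U(-4) + ((K - 15) - 36)*y(8, -2) = 4 + ((-42 - 15) - 36)*8 = 4 + (-57 - 36)*8 = 4 - 93*8 = 4 - 744 = -740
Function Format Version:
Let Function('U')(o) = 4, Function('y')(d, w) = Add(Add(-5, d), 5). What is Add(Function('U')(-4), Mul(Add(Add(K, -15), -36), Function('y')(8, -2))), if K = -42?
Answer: -740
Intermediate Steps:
Function('y')(d, w) = d
Add(Function('U')(-4), Mul(Add(Add(K, -15), -36), Function('y')(8, -2))) = Add(4, Mul(Add(Add(-42, -15), -36), 8)) = Add(4, Mul(Add(-57, -36), 8)) = Add(4, Mul(-93, 8)) = Add(4, -744) = -740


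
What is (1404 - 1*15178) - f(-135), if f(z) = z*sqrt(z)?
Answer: -13774 + 405*I*sqrt(15) ≈ -13774.0 + 1568.6*I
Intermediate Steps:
f(z) = z**(3/2)
(1404 - 1*15178) - f(-135) = (1404 - 1*15178) - (-135)**(3/2) = (1404 - 15178) - (-405)*I*sqrt(15) = -13774 + 405*I*sqrt(15)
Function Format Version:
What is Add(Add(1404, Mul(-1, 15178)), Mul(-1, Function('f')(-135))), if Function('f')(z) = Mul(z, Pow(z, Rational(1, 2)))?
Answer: Add(-13774, Mul(405, I, Pow(15, Rational(1, 2)))) ≈ Add(-13774., Mul(1568.6, I))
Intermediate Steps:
Function('f')(z) = Pow(z, Rational(3, 2))
Add(Add(1404, Mul(-1, 15178)), Mul(-1, Function('f')(-135))) = Add(Add(1404, Mul(-1, 15178)), Mul(-1, Pow(-135, Rational(3, 2)))) = Add(Add(1404, -15178), Mul(-1, Mul(-405, I, Pow(15, Rational(1, 2))))) = Add(-13774, Mul(405, I, Pow(15, Rational(1, 2))))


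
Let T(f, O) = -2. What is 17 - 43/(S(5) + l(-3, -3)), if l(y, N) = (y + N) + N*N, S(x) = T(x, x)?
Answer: -26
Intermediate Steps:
S(x) = -2
l(y, N) = N + y + N² (l(y, N) = (N + y) + N² = N + y + N²)
17 - 43/(S(5) + l(-3, -3)) = 17 - 43/(-2 + (-3 - 3 + (-3)²)) = 17 - 43/(-2 + (-3 - 3 + 9)) = 17 - 43/(-2 + 3) = 17 - 43/1 = 17 + 1*(-43) = 17 - 43 = -26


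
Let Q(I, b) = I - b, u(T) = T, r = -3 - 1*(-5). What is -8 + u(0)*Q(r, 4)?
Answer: -8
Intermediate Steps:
r = 2 (r = -3 + 5 = 2)
-8 + u(0)*Q(r, 4) = -8 + 0*(2 - 1*4) = -8 + 0*(2 - 4) = -8 + 0*(-2) = -8 + 0 = -8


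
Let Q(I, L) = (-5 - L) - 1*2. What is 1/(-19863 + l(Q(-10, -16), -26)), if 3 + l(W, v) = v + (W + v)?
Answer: -1/19909 ≈ -5.0229e-5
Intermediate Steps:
Q(I, L) = -7 - L (Q(I, L) = (-5 - L) - 2 = -7 - L)
l(W, v) = -3 + W + 2*v (l(W, v) = -3 + (v + (W + v)) = -3 + (W + 2*v) = -3 + W + 2*v)
1/(-19863 + l(Q(-10, -16), -26)) = 1/(-19863 + (-3 + (-7 - 1*(-16)) + 2*(-26))) = 1/(-19863 + (-3 + (-7 + 16) - 52)) = 1/(-19863 + (-3 + 9 - 52)) = 1/(-19863 - 46) = 1/(-19909) = -1/19909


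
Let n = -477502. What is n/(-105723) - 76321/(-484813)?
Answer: 34224008887/7322269257 ≈ 4.6740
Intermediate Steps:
n/(-105723) - 76321/(-484813) = -477502/(-105723) - 76321/(-484813) = -477502*(-1/105723) - 76321*(-1/484813) = 477502/105723 + 10903/69259 = 34224008887/7322269257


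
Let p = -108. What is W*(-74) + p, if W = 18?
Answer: -1440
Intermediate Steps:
W*(-74) + p = 18*(-74) - 108 = -1332 - 108 = -1440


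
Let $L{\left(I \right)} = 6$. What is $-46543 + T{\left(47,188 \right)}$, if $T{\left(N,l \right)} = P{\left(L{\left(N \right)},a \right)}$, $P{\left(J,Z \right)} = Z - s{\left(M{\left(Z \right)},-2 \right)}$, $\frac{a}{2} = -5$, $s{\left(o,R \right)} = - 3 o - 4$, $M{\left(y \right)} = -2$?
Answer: $-46555$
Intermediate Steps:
$s{\left(o,R \right)} = -4 - 3 o$
$a = -10$ ($a = 2 \left(-5\right) = -10$)
$P{\left(J,Z \right)} = -2 + Z$ ($P{\left(J,Z \right)} = Z - \left(-4 - -6\right) = Z - \left(-4 + 6\right) = Z - 2 = -2 + Z$)
$T{\left(N,l \right)} = -12$ ($T{\left(N,l \right)} = -2 - 10 = -12$)
$-46543 + T{\left(47,188 \right)} = -46543 - 12 = -46555$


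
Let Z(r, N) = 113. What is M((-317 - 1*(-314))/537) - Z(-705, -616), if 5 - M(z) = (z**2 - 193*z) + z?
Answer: -3494797/32041 ≈ -109.07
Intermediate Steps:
M(z) = 5 - z**2 + 192*z (M(z) = 5 - ((z**2 - 193*z) + z) = 5 - (z**2 - 192*z) = 5 + (-z**2 + 192*z) = 5 - z**2 + 192*z)
M((-317 - 1*(-314))/537) - Z(-705, -616) = (5 - ((-317 - 1*(-314))/537)**2 + 192*((-317 - 1*(-314))/537)) - 1*113 = (5 - ((-317 + 314)*(1/537))**2 + 192*((-317 + 314)*(1/537))) - 113 = (5 - (-3*1/537)**2 + 192*(-3*1/537)) - 113 = (5 - (-1/179)**2 + 192*(-1/179)) - 113 = (5 - 1*1/32041 - 192/179) - 113 = (5 - 1/32041 - 192/179) - 113 = 125836/32041 - 113 = -3494797/32041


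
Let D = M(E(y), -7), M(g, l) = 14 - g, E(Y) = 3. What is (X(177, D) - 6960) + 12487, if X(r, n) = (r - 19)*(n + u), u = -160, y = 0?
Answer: -18015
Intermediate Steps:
D = 11 (D = 14 - 1*3 = 14 - 3 = 11)
X(r, n) = (-160 + n)*(-19 + r) (X(r, n) = (r - 19)*(n - 160) = (-19 + r)*(-160 + n) = (-160 + n)*(-19 + r))
(X(177, D) - 6960) + 12487 = ((3040 - 160*177 - 19*11 + 11*177) - 6960) + 12487 = ((3040 - 28320 - 209 + 1947) - 6960) + 12487 = (-23542 - 6960) + 12487 = -30502 + 12487 = -18015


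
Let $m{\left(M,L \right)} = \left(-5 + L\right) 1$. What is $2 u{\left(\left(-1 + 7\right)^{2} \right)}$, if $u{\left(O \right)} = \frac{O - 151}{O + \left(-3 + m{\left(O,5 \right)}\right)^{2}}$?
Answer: $- \frac{46}{9} \approx -5.1111$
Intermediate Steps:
$m{\left(M,L \right)} = -5 + L$
$u{\left(O \right)} = \frac{-151 + O}{9 + O}$ ($u{\left(O \right)} = \frac{O - 151}{O + \left(-3 + \left(-5 + 5\right)\right)^{2}} = \frac{-151 + O}{O + \left(-3 + 0\right)^{2}} = \frac{-151 + O}{O + \left(-3\right)^{2}} = \frac{-151 + O}{O + 9} = \frac{-151 + O}{9 + O}$)
$2 u{\left(\left(-1 + 7\right)^{2} \right)} = 2 \frac{-151 + \left(-1 + 7\right)^{2}}{9 + \left(-1 + 7\right)^{2}} = 2 \frac{-151 + 6^{2}}{9 + 6^{2}} = 2 \frac{-151 + 36}{9 + 36} = 2 \cdot \frac{1}{45} \left(-115\right) = 2 \left(- \frac{23}{9}\right) = - \frac{46}{9}$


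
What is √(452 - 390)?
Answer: √62 ≈ 7.8740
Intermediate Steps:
√(452 - 390) = √62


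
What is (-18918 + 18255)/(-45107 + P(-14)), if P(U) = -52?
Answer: 221/15053 ≈ 0.014681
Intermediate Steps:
(-18918 + 18255)/(-45107 + P(-14)) = (-18918 + 18255)/(-45107 - 52) = -663/(-45159) = -663*(-1/45159) = 221/15053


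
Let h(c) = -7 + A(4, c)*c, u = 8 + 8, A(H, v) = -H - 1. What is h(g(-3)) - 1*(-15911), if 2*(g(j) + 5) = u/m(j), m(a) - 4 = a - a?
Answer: 15919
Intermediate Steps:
m(a) = 4 (m(a) = 4 + (a - a) = 4 + 0 = 4)
A(H, v) = -1 - H
u = 16
g(j) = -3 (g(j) = -5 + (16/4)/2 = -5 + (16*(1/4))/2 = -5 + (1/2)*4 = -5 + 2 = -3)
h(c) = -7 - 5*c (h(c) = -7 + (-1 - 1*4)*c = -7 + (-1 - 4)*c = -7 - 5*c)
h(g(-3)) - 1*(-15911) = (-7 - 5*(-3)) - 1*(-15911) = (-7 + 15) + 15911 = 8 + 15911 = 15919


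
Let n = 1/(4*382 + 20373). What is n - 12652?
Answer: -277091451/21901 ≈ -12652.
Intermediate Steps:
n = 1/21901 (n = 1/(1528 + 20373) = 1/21901 ≈ 4.5660e-5)
n - 12652 = 1/21901 - 12652 = -277091451/21901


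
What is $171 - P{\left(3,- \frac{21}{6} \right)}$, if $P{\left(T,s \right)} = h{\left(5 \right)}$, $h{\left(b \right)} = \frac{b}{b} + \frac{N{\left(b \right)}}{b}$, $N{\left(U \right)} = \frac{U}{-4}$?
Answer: $\frac{681}{4} \approx 170.25$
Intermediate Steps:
$N{\left(U \right)} = - \frac{U}{4}$ ($N{\left(U \right)} = U \left(- \frac{1}{4}\right) = - \frac{U}{4}$)
$h{\left(b \right)} = \frac{3}{4}$ ($h{\left(b \right)} = \frac{b}{b} + \frac{\left(- \frac{1}{4}\right) b}{b} = 1 - \frac{1}{4} = \frac{3}{4}$)
$P{\left(T,s \right)} = \frac{3}{4}$
$171 - P{\left(3,- \frac{21}{6} \right)} = 171 - \frac{3}{4} = \frac{681}{4}$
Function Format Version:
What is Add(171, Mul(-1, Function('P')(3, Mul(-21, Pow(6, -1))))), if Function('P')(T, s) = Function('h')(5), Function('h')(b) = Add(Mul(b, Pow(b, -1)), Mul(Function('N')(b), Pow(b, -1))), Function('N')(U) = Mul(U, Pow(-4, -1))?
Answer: Rational(681, 4) ≈ 170.25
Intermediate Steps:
Function('N')(U) = Mul(Rational(-1, 4), U) (Function('N')(U) = Mul(U, Rational(-1, 4)) = Mul(Rational(-1, 4), U))
Function('h')(b) = Rational(3, 4) (Function('h')(b) = Add(Mul(b, Pow(b, -1)), Mul(Mul(Rational(-1, 4), b), Pow(b, -1))) = Add(1, Rational(-1, 4)) = Rational(3, 4))
Function('P')(T, s) = Rational(3, 4)
Add(171, Mul(-1, Function('P')(3, Mul(-21, Pow(6, -1))))) = Add(171, Mul(-1, Rational(3, 4))) = Add(171, Rational(-3, 4)) = Rational(681, 4)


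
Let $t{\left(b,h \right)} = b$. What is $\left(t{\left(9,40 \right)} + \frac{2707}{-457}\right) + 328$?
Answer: $\frac{151302}{457} \approx 331.08$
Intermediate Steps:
$\left(t{\left(9,40 \right)} + \frac{2707}{-457}\right) + 328 = \left(9 + \frac{2707}{-457}\right) + 328 = \left(9 + 2707 \left(- \frac{1}{457}\right)\right) + 328 = \left(9 - \frac{2707}{457}\right) + 328 = \frac{1406}{457} + 328 = \frac{151302}{457}$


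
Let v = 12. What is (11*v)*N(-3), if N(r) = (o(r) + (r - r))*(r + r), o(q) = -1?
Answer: 792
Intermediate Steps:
N(r) = -2*r (N(r) = (-1 + (r - r))*(r + r) = (-1 + 0)*(2*r) = -2*r)
(11*v)*N(-3) = (11*12)*(-2*(-3)) = 132*6 = 792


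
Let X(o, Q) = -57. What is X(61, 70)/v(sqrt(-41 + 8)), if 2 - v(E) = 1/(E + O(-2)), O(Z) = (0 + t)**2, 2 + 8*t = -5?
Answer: 57*(-64*sqrt(33) + 49*I)/(2*(-17*I + 64*sqrt(33))) ≈ -28.614 + 2.4753*I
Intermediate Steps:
t = -7/8 (t = -1/4 + (1/8)*(-5) = -1/4 - 5/8 = -7/8 ≈ -0.87500)
O(Z) = 49/64 (O(Z) = (0 - 7/8)**2 = (-7/8)**2 = 49/64)
v(E) = 2 - 1/(49/64 + E) (v(E) = 2 - 1/(E + 49/64) = 2 - 1/(49/64 + E))
X(61, 70)/v(sqrt(-41 + 8)) = -57*(49 + 64*sqrt(-41 + 8))/(2*(17 + 64*sqrt(-41 + 8))) = -57*(49 + 64*sqrt(-33))/(2*(17 + 64*sqrt(-33))) = -57*(49 + 64*(I*sqrt(33)))/(2*(17 + 64*(I*sqrt(33)))) = -57*(49 + 64*I*sqrt(33))/(2*(17 + 64*I*sqrt(33)))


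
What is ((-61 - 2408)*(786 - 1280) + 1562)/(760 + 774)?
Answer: 610624/767 ≈ 796.12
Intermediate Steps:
((-61 - 2408)*(786 - 1280) + 1562)/(760 + 774) = (-2469*(-494) + 1562)/1534 = (1219686 + 1562)*(1/1534) = 1221248*(1/1534) = 610624/767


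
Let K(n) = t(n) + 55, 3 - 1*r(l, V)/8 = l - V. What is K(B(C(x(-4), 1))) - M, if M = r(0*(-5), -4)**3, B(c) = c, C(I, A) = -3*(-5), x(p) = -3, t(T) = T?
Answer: 582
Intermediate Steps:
C(I, A) = 15
r(l, V) = 24 - 8*l + 8*V (r(l, V) = 24 - 8*(l - V) = 24 + (-8*l + 8*V) = 24 - 8*l + 8*V)
K(n) = 55 + n (K(n) = n + 55 = 55 + n)
M = -512 (M = (24 - 0*(-5) + 8*(-4))**3 = (24 - 8*0 - 32)**3 = (24 + 0 - 32)**3 = (-8)**3 = -512)
K(B(C(x(-4), 1))) - M = (55 + 15) - 1*(-512) = 70 + 512 = 582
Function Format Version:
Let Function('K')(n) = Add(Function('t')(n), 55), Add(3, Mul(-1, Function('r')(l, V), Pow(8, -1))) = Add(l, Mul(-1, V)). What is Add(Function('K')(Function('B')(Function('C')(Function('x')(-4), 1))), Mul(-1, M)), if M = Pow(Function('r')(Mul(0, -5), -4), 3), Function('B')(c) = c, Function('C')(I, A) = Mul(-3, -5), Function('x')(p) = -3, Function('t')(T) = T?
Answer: 582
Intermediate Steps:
Function('C')(I, A) = 15
Function('r')(l, V) = Add(24, Mul(-8, l), Mul(8, V)) (Function('r')(l, V) = Add(24, Mul(-8, Add(l, Mul(-1, V)))) = Add(24, Add(Mul(-8, l), Mul(8, V))) = Add(24, Mul(-8, l), Mul(8, V)))
Function('K')(n) = Add(55, n) (Function('K')(n) = Add(n, 55) = Add(55, n))
M = -512 (M = Pow(Add(24, Mul(-8, Mul(0, -5)), Mul(8, -4)), 3) = Pow(Add(24, Mul(-8, 0), -32), 3) = Pow(Add(24, 0, -32), 3) = Pow(-8, 3) = -512)
Add(Function('K')(Function('B')(Function('C')(Function('x')(-4), 1))), Mul(-1, M)) = Add(Add(55, 15), Mul(-1, -512)) = Add(70, 512) = 582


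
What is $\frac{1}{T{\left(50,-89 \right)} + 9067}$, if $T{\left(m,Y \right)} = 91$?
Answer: $\frac{1}{9158} \approx 0.00010919$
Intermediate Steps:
$\frac{1}{T{\left(50,-89 \right)} + 9067} = \frac{1}{91 + 9067} = \frac{1}{9158}$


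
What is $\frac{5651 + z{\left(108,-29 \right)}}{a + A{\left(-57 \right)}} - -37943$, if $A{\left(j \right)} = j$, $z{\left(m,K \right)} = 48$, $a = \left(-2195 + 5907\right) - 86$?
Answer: $\frac{135424266}{3569} \approx 37945.0$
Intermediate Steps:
$a = 3626$ ($a = 3712 - 86 = 3626$)
$\frac{5651 + z{\left(108,-29 \right)}}{a + A{\left(-57 \right)}} - -37943 = \frac{5651 + 48}{3626 - 57} - -37943 = \frac{5699}{3569} + 37943 = \frac{135424266}{3569}$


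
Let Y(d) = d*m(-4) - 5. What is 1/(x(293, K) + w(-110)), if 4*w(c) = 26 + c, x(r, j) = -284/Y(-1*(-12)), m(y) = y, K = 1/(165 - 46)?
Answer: -53/829 ≈ -0.063932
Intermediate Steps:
K = 1/119 ≈ 0.0084034
Y(d) = -5 - 4*d (Y(d) = d*(-4) - 5 = -4*d - 5 = -5 - 4*d)
x(r, j) = 284/53 (x(r, j) = -284/(-5 - (-4)*(-12)) = -284/(-5 - 4*12) = -284/(-5 - 48) = -284/(-53) = -284*(-1/53) = 284/53)
w(c) = 13/2 + c/4 (w(c) = (26 + c)/4 = 13/2 + c/4)
1/(x(293, K) + w(-110)) = 1/(284/53 + (13/2 + (1/4)*(-110))) = 1/(284/53 + (13/2 - 55/2)) = 1/(284/53 - 21) = 1/(-829/53) = -53/829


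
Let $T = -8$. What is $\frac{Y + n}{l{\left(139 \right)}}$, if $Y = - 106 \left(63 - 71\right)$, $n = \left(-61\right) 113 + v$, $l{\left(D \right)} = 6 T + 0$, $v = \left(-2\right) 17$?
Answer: $\frac{6079}{48} \approx 126.65$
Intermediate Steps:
$v = -34$
$l{\left(D \right)} = -48$ ($l{\left(D \right)} = 6 \left(-8\right) + 0 = -48 + 0 = -48$)
$n = -6927$ ($n = \left(-61\right) 113 - 34 = -6893 - 34 = -6927$)
$Y = 848$ ($Y = \left(-106\right) \left(-8\right) = 848$)
$\frac{Y + n}{l{\left(139 \right)}} = \frac{848 - 6927}{-48} = \left(-6079\right) \left(- \frac{1}{48}\right) = \frac{6079}{48}$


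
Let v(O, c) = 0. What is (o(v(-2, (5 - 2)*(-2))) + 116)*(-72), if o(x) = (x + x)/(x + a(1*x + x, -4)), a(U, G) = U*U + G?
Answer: -8352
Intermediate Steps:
a(U, G) = G + U² (a(U, G) = U² + G = G + U²)
o(x) = 2*x/(-4 + x + 4*x²) (o(x) = (x + x)/(x + (-4 + (1*x + x)²)) = (2*x)/(x + (-4 + (x + x)²)) = (2*x)/(x + (-4 + (2*x)²)) = (2*x)/(x + (-4 + 4*x²)) = (2*x)/(-4 + x + 4*x²) = 2*x/(-4 + x + 4*x²))
(o(v(-2, (5 - 2)*(-2))) + 116)*(-72) = (2*0/(-4 + 0 + 4*0²) + 116)*(-72) = (2*0/(-4 + 0 + 4*0) + 116)*(-72) = (2*0/(-4 + 0 + 0) + 116)*(-72) = (2*0/(-4) + 116)*(-72) = (2*0*(-¼) + 116)*(-72) = (0 + 116)*(-72) = 116*(-72) = -8352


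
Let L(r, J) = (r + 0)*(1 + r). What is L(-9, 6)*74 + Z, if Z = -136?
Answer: 5192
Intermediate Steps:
L(r, J) = r*(1 + r)
L(-9, 6)*74 + Z = -9*(1 - 9)*74 - 136 = -9*(-8)*74 - 136 = 72*74 - 136 = 5328 - 136 = 5192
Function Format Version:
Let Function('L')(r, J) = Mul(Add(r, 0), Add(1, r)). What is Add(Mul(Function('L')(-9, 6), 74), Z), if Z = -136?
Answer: 5192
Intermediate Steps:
Function('L')(r, J) = Mul(r, Add(1, r))
Add(Mul(Function('L')(-9, 6), 74), Z) = Add(Mul(Mul(-9, Add(1, -9)), 74), -136) = Add(Mul(Mul(-9, -8), 74), -136) = Add(Mul(72, 74), -136) = Add(5328, -136) = 5192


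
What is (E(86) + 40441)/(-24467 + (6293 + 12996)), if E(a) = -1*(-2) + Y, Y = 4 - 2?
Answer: -40445/5178 ≈ -7.8109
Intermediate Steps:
Y = 2
E(a) = 4 (E(a) = -1*(-2) + 2 = 2 + 2 = 4)
(E(86) + 40441)/(-24467 + (6293 + 12996)) = (4 + 40441)/(-24467 + (6293 + 12996)) = 40445/(-24467 + 19289) = 40445/(-5178) = 40445*(-1/5178) = -40445/5178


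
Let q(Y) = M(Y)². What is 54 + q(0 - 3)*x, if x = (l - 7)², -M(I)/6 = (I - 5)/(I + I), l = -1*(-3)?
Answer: 1078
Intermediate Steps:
l = 3
M(I) = -3*(-5 + I)/I (M(I) = -6*(I - 5)/(I + I) = -6*(-5 + I)/(2*I) = -6*(-5 + I)*1/(2*I) = -3*(-5 + I)/I)
x = 16 (x = (3 - 7)² = (-4)² = 16)
q(Y) = (-3 + 15/Y)²
54 + q(0 - 3)*x = 54 + (9*(-5 + (0 - 3))²/(0 - 3)²)*16 = 54 + (9*(-5 - 3)²/(-3)²)*16 = 54 + (9*(⅑)*(-8)²)*16 = 54 + (9*(⅑)*64)*16 = 54 + 64*16 = 54 + 1024 = 1078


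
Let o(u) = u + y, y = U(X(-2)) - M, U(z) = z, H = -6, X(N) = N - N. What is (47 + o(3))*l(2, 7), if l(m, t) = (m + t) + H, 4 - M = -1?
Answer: 135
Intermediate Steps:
X(N) = 0
M = 5 (M = 4 - 1*(-1) = 4 + 1 = 5)
l(m, t) = -6 + m + t (l(m, t) = (m + t) - 6 = -6 + m + t)
y = -5 (y = 0 - 1*5 = 0 - 5 = -5)
o(u) = -5 + u (o(u) = u - 5 = -5 + u)
(47 + o(3))*l(2, 7) = (47 + (-5 + 3))*(-6 + 2 + 7) = (47 - 2)*3 = 45*3 = 135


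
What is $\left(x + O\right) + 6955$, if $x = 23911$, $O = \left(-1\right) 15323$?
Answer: $15543$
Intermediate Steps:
$O = -15323$
$\left(x + O\right) + 6955 = \left(23911 - 15323\right) + 6955 = 8588 + 6955 = 15543$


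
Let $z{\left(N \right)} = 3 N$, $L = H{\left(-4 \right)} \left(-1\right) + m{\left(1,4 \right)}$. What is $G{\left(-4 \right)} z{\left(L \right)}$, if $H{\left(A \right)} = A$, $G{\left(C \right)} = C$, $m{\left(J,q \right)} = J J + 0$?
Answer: $-60$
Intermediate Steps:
$m{\left(J,q \right)} = J^{2}$ ($m{\left(J,q \right)} = J^{2} + 0 = J^{2}$)
$L = 5$ ($L = \left(-4\right) \left(-1\right) + 1^{2} = 4 + 1 = 5$)
$G{\left(-4 \right)} z{\left(L \right)} = - 4 \cdot 3 \cdot 5 = \left(-4\right) 15 = -60$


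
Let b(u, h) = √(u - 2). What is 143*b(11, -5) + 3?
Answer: 432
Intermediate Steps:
b(u, h) = √(-2 + u)
143*b(11, -5) + 3 = 143*√(-2 + 11) + 3 = 143*√9 + 3 = 143*3 + 3 = 429 + 3 = 432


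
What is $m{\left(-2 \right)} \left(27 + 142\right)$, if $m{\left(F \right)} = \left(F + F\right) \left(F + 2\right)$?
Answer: $0$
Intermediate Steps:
$m{\left(F \right)} = 2 F \left(2 + F\right)$
$m{\left(-2 \right)} \left(27 + 142\right) = 2 \left(-2\right) \left(2 - 2\right) \left(27 + 142\right) = 2 \left(-2\right) 0 \cdot 169 = 0 \cdot 169 = 0$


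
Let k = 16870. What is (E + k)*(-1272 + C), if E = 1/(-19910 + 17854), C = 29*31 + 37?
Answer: -1456758198/257 ≈ -5.6683e+6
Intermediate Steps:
C = 936 (C = 899 + 37 = 936)
E = -1/2056 (E = 1/(-2056) = -1/2056 ≈ -0.00048638)
(E + k)*(-1272 + C) = (-1/2056 + 16870)*(-1272 + 936) = (34684719/2056)*(-336) = -1456758198/257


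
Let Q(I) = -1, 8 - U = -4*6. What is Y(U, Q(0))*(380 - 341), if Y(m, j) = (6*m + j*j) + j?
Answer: 7488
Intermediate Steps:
U = 32 (U = 8 - (-4)*6 = 8 - 1*(-24) = 8 + 24 = 32)
Y(m, j) = j + j**2 + 6*m (Y(m, j) = (6*m + j**2) + j = (j**2 + 6*m) + j = j + j**2 + 6*m)
Y(U, Q(0))*(380 - 341) = (-1 + (-1)**2 + 6*32)*(380 - 341) = (-1 + 1 + 192)*39 = 192*39 = 7488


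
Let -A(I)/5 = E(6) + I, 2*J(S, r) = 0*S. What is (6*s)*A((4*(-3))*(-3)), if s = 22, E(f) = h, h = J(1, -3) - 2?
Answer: -22440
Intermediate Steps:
J(S, r) = 0 (J(S, r) = (0*S)/2 = (½)*0 = 0)
h = -2 (h = 0 - 2 = -2)
E(f) = -2
A(I) = 10 - 5*I (A(I) = -5*(-2 + I) = 10 - 5*I)
(6*s)*A((4*(-3))*(-3)) = (6*22)*(10 - 5*4*(-3)*(-3)) = 132*(10 - (-60)*(-3)) = 132*(10 - 5*36) = 132*(10 - 180) = 132*(-170) = -22440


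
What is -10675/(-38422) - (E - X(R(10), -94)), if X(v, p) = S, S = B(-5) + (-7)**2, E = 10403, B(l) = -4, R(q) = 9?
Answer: -397964401/38422 ≈ -10358.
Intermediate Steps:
S = 45 (S = -4 + (-7)**2 = -4 + 49 = 45)
X(v, p) = 45
-10675/(-38422) - (E - X(R(10), -94)) = -10675/(-38422) - (10403 - 1*45) = -10675*(-1/38422) - (10403 - 45) = 10675/38422 - 1*10358 = 10675/38422 - 10358 = -397964401/38422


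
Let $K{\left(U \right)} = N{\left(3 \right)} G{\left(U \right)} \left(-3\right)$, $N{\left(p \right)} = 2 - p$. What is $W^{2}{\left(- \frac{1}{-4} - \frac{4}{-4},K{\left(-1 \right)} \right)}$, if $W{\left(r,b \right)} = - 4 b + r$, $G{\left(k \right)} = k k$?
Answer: $\frac{1849}{16} \approx 115.56$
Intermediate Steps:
$G{\left(k \right)} = k^{2}$
$K{\left(U \right)} = 3 U^{2}$ ($K{\left(U \right)} = \left(2 - 3\right) U^{2} \left(-3\right) = - U^{2} \left(-3\right) = 3 U^{2}$)
$W{\left(r,b \right)} = r - 4 b$
$W^{2}{\left(- \frac{1}{-4} - \frac{4}{-4},K{\left(-1 \right)} \right)} = \left(\left(- \frac{1}{-4} - \frac{4}{-4}\right) - 4 \cdot 3 \left(-1\right)^{2}\right)^{2} = \left(\left(\left(-1\right) \left(- \frac{1}{4}\right) - -1\right) - 4 \cdot 3 \cdot 1\right)^{2} = \left(\left(\frac{1}{4} + 1\right) - 12\right)^{2} = \left(\frac{5}{4} - 12\right)^{2} = \left(- \frac{43}{4}\right)^{2} = \frac{1849}{16}$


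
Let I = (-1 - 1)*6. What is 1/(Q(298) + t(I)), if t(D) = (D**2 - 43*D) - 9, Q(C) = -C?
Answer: 1/353 ≈ 0.0028329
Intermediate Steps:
I = -12 (I = -2*6 = -12)
t(D) = -9 + D**2 - 43*D
1/(Q(298) + t(I)) = 1/(-1*298 + (-9 + (-12)**2 - 43*(-12))) = 1/(-298 + (-9 + 144 + 516)) = 1/(-298 + 651) = 1/353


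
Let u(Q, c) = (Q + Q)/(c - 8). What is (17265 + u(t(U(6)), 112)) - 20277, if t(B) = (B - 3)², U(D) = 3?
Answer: -3012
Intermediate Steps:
t(B) = (-3 + B)²
u(Q, c) = 2*Q/(-8 + c) (u(Q, c) = (2*Q)/(-8 + c) = 2*Q/(-8 + c))
(17265 + u(t(U(6)), 112)) - 20277 = (17265 + 2*(-3 + 3)²/(-8 + 112)) - 20277 = (17265 + 2*0²/104) - 20277 = (17265 + 2*0*(1/104)) - 20277 = (17265 + 0) - 20277 = 17265 - 20277 = -3012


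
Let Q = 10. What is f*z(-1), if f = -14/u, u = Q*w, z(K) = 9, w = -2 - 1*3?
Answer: 63/25 ≈ 2.5200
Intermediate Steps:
w = -5 (w = -2 - 3 = -5)
u = -50 (u = 10*(-5) = -50)
f = 7/25 (f = -14/(-50) = -14*(-1/50) = 7/25 ≈ 0.28000)
f*z(-1) = (7/25)*9 = 63/25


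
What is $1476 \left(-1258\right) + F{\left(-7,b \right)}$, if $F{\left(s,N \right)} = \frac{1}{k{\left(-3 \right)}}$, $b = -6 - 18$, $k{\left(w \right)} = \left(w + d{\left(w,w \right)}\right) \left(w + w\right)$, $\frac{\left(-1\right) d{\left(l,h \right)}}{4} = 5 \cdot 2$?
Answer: $- \frac{479056463}{258} \approx -1.8568 \cdot 10^{6}$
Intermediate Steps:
$d{\left(l,h \right)} = -40$ ($d{\left(l,h \right)} = - 4 \cdot 5 \cdot 2 = \left(-4\right) 10 = -40$)
$k{\left(w \right)} = 2 w \left(-40 + w\right)$ ($k{\left(w \right)} = \left(w - 40\right) \left(w + w\right) = \left(-40 + w\right) 2 w = 2 w \left(-40 + w\right)$)
$b = -24$ ($b = -6 - 18 = -24$)
$F{\left(s,N \right)} = \frac{1}{258}$ ($F{\left(s,N \right)} = \frac{1}{2 \left(-3\right) \left(-40 - 3\right)} = \frac{1}{2 \left(-3\right) \left(-43\right)} = \frac{1}{258}$)
$1476 \left(-1258\right) + F{\left(-7,b \right)} = 1476 \left(-1258\right) + \frac{1}{258} = -1856808 + \frac{1}{258} = - \frac{479056463}{258}$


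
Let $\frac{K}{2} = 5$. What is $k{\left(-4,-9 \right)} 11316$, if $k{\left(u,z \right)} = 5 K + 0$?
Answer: $565800$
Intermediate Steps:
$K = 10$ ($K = 2 \cdot 5 = 10$)
$k{\left(u,z \right)} = 50$ ($k{\left(u,z \right)} = 5 \cdot 10 + 0 = 50 + 0 = 50$)
$k{\left(-4,-9 \right)} 11316 = 50 \cdot 11316 = 565800$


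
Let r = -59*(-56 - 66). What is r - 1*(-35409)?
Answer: 42607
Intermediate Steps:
r = 7198 (r = -59*(-122) = 7198)
r - 1*(-35409) = 7198 - 1*(-35409) = 7198 + 35409 = 42607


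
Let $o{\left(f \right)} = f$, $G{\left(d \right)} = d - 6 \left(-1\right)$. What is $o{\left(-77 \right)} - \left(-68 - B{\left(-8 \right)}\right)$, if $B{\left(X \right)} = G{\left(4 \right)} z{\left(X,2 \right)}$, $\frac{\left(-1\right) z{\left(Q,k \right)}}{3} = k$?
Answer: $-69$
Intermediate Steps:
$G{\left(d \right)} = 6 + d$ ($G{\left(d \right)} = d - -6 = d + 6 = 6 + d$)
$z{\left(Q,k \right)} = - 3 k$
$B{\left(X \right)} = -60$ ($B{\left(X \right)} = \left(6 + 4\right) \left(\left(-3\right) 2\right) = 10 \left(-6\right) = -60$)
$o{\left(-77 \right)} - \left(-68 - B{\left(-8 \right)}\right) = -77 + \left(\left(-60 + 73 \cdot 9\right) - 589\right) = -77 + \left(\left(-60 + 657\right) - 589\right) = -77 + \left(597 - 589\right) = -77 + 8 = -69$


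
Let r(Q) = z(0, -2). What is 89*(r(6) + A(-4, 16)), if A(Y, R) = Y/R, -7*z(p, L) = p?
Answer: -89/4 ≈ -22.250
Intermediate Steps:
z(p, L) = -p/7
A(Y, R) = Y/R
r(Q) = 0 (r(Q) = -⅐*0 = 0)
89*(r(6) + A(-4, 16)) = 89*(0 - 4/16) = 89*(0 - 4*1/16) = 89*(0 - ¼) = 89*(-¼) = -89/4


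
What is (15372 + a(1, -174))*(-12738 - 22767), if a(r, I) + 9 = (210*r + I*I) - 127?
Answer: -1623359610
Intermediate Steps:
a(r, I) = -136 + I² + 210*r (a(r, I) = -9 + ((210*r + I*I) - 127) = -9 + ((210*r + I²) - 127) = -9 + ((I² + 210*r) - 127) = -9 + (-127 + I² + 210*r) = -136 + I² + 210*r)
(15372 + a(1, -174))*(-12738 - 22767) = (15372 + (-136 + (-174)² + 210*1))*(-12738 - 22767) = (15372 + (-136 + 30276 + 210))*(-35505) = (15372 + 30350)*(-35505) = 45722*(-35505) = -1623359610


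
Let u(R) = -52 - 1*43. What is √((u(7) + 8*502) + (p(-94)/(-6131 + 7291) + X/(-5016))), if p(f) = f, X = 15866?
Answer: √129529428501990/181830 ≈ 62.592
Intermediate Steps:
u(R) = -95 (u(R) = -52 - 43 = -95)
√((u(7) + 8*502) + (p(-94)/(-6131 + 7291) + X/(-5016))) = √((-95 + 8*502) + (-94/(-6131 + 7291) + 15866/(-5016))) = √((-95 + 4016) + (-94/1160 + 15866*(-1/5016))) = √(3921 + (-94*1/1160 - 7933/2508)) = √(3921 + (-47/580 - 7933/2508)) = √(3921 - 589877/181830) = √(712365553/181830) = √129529428501990/181830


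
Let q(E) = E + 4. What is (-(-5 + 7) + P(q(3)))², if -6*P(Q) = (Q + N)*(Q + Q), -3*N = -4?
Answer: 37249/81 ≈ 459.86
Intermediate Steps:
N = 4/3 (N = -⅓*(-4) = 4/3 ≈ 1.3333)
q(E) = 4 + E
P(Q) = -Q*(4/3 + Q)/3 (P(Q) = -(Q + 4/3)*(Q + Q)/6 = -(4/3 + Q)*2*Q/6 = -Q*(4/3 + Q)/3)
(-(-5 + 7) + P(q(3)))² = (-(-5 + 7) - (4 + 3)*(4 + 3*(4 + 3))/9)² = (-1*2 - ⅑*7*(4 + 3*7))² = (-2 - ⅑*7*(4 + 21))² = (-2 - ⅑*7*25)² = (-2 - 175/9)² = (-193/9)² = 37249/81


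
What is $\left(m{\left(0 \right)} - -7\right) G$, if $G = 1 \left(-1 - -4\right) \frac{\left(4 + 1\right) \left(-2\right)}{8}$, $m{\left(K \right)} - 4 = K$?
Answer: $- \frac{165}{4} \approx -41.25$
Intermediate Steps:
$m{\left(K \right)} = 4 + K$
$G = - \frac{15}{4}$ ($G = 1 \left(-1 + 4\right) 5 \left(-2\right) \frac{1}{8} = 1 \cdot 3 \left(\left(-10\right) \frac{1}{8}\right) = 3 \left(- \frac{5}{4}\right) = - \frac{15}{4} \approx -3.75$)
$\left(m{\left(0 \right)} - -7\right) G = \left(\left(4 + 0\right) - -7\right) \left(- \frac{15}{4}\right) = \left(4 + 7\right) \left(- \frac{15}{4}\right) = 11 \left(- \frac{15}{4}\right) = - \frac{165}{4}$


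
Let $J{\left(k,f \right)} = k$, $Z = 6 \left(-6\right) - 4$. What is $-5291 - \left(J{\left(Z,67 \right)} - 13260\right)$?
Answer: $8009$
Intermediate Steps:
$Z = -40$ ($Z = -36 - 4 = -40$)
$-5291 - \left(J{\left(Z,67 \right)} - 13260\right) = -5291 - \left(-40 - 13260\right) = -5291 - -13300 = -5291 + 13300 = 8009$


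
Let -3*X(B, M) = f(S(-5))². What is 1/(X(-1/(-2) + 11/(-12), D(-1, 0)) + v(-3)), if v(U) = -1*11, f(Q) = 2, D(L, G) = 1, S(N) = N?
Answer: -3/37 ≈ -0.081081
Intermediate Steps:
v(U) = -11
X(B, M) = -4/3 (X(B, M) = -⅓*2² = -⅓*4 = -4/3)
1/(X(-1/(-2) + 11/(-12), D(-1, 0)) + v(-3)) = 1/(-4/3 - 11) = 1/(-37/3) = -3/37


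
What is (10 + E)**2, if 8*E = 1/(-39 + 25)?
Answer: 1252161/12544 ≈ 99.822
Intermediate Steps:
E = -1/112 (E = 1/(8*(-39 + 25)) = (1/8)/(-14) = (1/8)*(-1/14) = -1/112 ≈ -0.0089286)
(10 + E)**2 = (10 - 1/112)**2 = (1119/112)**2 = 1252161/12544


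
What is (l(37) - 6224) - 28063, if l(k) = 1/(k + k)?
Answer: -2537237/74 ≈ -34287.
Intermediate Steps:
l(k) = 1/(2*k)
(l(37) - 6224) - 28063 = ((½)/37 - 6224) - 28063 = ((½)*(1/37) - 6224) - 28063 = (1/74 - 6224) - 28063 = -460575/74 - 28063 = -2537237/74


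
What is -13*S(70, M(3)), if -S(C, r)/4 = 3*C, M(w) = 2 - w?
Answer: 10920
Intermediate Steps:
S(C, r) = -12*C
-13*S(70, M(3)) = -(-156)*70 = -13*(-840) = 10920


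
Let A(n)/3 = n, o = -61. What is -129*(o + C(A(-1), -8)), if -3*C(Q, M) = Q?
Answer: 7740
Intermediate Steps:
A(n) = 3*n
C(Q, M) = -Q/3
-129*(o + C(A(-1), -8)) = -129*(-61 - (-1)) = -129*(-61 - 1/3*(-3)) = -129*(-61 + 1) = -129*(-60) = 7740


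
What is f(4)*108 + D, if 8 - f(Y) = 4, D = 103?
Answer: 535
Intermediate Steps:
f(Y) = 4 (f(Y) = 8 - 1*4 = 8 - 4 = 4)
f(4)*108 + D = 4*108 + 103 = 432 + 103 = 535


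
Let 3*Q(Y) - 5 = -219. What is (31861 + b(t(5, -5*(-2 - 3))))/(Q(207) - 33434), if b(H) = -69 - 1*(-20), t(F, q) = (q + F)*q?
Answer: -23859/25129 ≈ -0.94946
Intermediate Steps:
Q(Y) = -214/3 (Q(Y) = 5/3 + (⅓)*(-219) = 5/3 - 73 = -214/3)
t(F, q) = q*(F + q) (t(F, q) = (F + q)*q = q*(F + q))
b(H) = -49 (b(H) = -69 + 20 = -49)
(31861 + b(t(5, -5*(-2 - 3))))/(Q(207) - 33434) = (31861 - 49)/(-214/3 - 33434) = 31812/(-100516/3) = 31812*(-3/100516) = -23859/25129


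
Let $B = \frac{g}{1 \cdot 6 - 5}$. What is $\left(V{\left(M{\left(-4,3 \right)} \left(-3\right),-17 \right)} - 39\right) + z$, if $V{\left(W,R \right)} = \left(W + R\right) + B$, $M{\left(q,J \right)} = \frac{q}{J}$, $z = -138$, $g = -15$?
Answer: $-205$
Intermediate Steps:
$B = -15$ ($B = - \frac{15}{1 \cdot 6 - 5} = - \frac{15}{6 - 5} = - \frac{15}{1} = \left(-15\right) 1 = -15$)
$V{\left(W,R \right)} = -15 + R + W$ ($V{\left(W,R \right)} = \left(W + R\right) - 15 = \left(R + W\right) - 15 = -15 + R + W$)
$\left(V{\left(M{\left(-4,3 \right)} \left(-3\right),-17 \right)} - 39\right) + z = \left(\left(-15 - 17 + - \frac{4}{3} \left(-3\right)\right) - 39\right) - 138 = \left(\left(-15 - 17 + \left(-4\right) \frac{1}{3} \left(-3\right)\right) - 39\right) - 138 = \left(\left(-15 - 17 - -4\right) - 39\right) - 138 = \left(\left(-15 - 17 + 4\right) - 39\right) - 138 = \left(-28 - 39\right) - 138 = -67 - 138 = -205$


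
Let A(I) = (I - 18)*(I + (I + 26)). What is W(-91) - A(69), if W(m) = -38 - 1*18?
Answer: -8420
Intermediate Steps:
W(m) = -56 (W(m) = -38 - 18 = -56)
A(I) = (-18 + I)*(26 + 2*I) (A(I) = (-18 + I)*(I + (26 + I)) = (-18 + I)*(26 + 2*I))
W(-91) - A(69) = -56 - (-468 - 10*69 + 2*69²) = -56 - (-468 - 690 + 2*4761) = -56 - (-468 - 690 + 9522) = -56 - 1*8364 = -56 - 8364 = -8420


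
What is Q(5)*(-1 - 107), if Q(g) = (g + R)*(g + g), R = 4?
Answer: -9720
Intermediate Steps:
Q(g) = 2*g*(4 + g) (Q(g) = (g + 4)*(g + g) = (4 + g)*(2*g) = 2*g*(4 + g))
Q(5)*(-1 - 107) = (2*5*(4 + 5))*(-1 - 107) = (2*5*9)*(-108) = 90*(-108) = -9720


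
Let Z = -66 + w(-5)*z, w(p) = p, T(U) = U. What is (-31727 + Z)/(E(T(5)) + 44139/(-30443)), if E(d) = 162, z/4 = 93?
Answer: -1024498279/4887627 ≈ -209.61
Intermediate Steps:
z = 372 (z = 4*93 = 372)
Z = -1926 (Z = -66 - 5*372 = -66 - 1860 = -1926)
(-31727 + Z)/(E(T(5)) + 44139/(-30443)) = (-31727 - 1926)/(162 + 44139/(-30443)) = -33653/(162 + 44139*(-1/30443)) = -33653/(162 - 44139/30443) = -33653/4887627/30443 = -33653*30443/4887627 = -1024498279/4887627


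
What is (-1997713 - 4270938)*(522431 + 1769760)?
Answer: -14368945404341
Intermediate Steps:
(-1997713 - 4270938)*(522431 + 1769760) = -6268651*2292191 = -14368945404341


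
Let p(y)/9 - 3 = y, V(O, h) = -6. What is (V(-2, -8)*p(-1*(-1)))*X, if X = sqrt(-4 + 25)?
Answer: -216*sqrt(21) ≈ -989.84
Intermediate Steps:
p(y) = 27 + 9*y
X = sqrt(21) ≈ 4.5826
(V(-2, -8)*p(-1*(-1)))*X = (-6*(27 + 9*(-1*(-1))))*sqrt(21) = (-6*(27 + 9*1))*sqrt(21) = (-6*(27 + 9))*sqrt(21) = (-6*36)*sqrt(21) = -216*sqrt(21)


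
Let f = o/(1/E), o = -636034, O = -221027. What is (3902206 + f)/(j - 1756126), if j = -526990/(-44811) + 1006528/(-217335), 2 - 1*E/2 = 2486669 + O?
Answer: -4678050180571178978385/2850473229141478 ≈ -1.6411e+6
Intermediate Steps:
E = -4531280 (E = 4 - 2*(2486669 - 221027) = 4 - 2*2265642 = 4 - 4531284 = -4531280)
j = 23143281814/3246332895 (j = -526990*(-1/44811) + 1006528*(-1/217335) = 526990/44811 - 1006528/217335 = 23143281814/3246332895 ≈ 7.1291)
f = 2882048143520 (f = -636034/(1/(-4531280)) = -636034/(-1/4531280) = -636034*(-4531280) = 2882048143520)
(3902206 + f)/(j - 1756126) = (3902206 + 2882048143520)/(23143281814/3246332895 - 1756126) = 2882052045726/(-5700946458282956/3246332895) = 2882052045726*(-3246332895/5700946458282956) = -4678050180571178978385/2850473229141478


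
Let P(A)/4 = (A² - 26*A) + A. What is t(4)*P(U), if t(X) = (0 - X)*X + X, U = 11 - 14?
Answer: -4032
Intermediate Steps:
U = -3
t(X) = X - X² (t(X) = (-X)*X + X = -X² + X = X - X²)
P(A) = -100*A + 4*A² (P(A) = 4*((A² - 26*A) + A) = 4*(A² - 25*A) = -100*A + 4*A²)
t(4)*P(U) = (4*(1 - 1*4))*(4*(-3)*(-25 - 3)) = (4*(1 - 4))*(4*(-3)*(-28)) = (4*(-3))*336 = -12*336 = -4032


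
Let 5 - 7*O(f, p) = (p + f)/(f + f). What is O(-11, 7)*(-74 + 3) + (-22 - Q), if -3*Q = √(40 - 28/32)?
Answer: -5457/77 + √626/12 ≈ -68.785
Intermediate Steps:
O(f, p) = 5/7 - (f + p)/(14*f) (O(f, p) = 5/7 - (p + f)/(7*(f + f)) = 5/7 - (f + p)/(7*(2*f)) = 5/7 - (f + p)*1/(2*f)/7 = 5/7 - (f + p)/(14*f))
Q = -√626/12 (Q = -√(40 - 28/32)/3 = -√(40 - 28*1/32)/3 = -√(40 - 7/8)/3 = -√626/12 ≈ -2.0850)
O(-11, 7)*(-74 + 3) + (-22 - Q) = ((1/14)*(-1*7 + 9*(-11))/(-11))*(-74 + 3) + (-22 - (-1)*√626/12) = ((1/14)*(-1/11)*(-7 - 99))*(-71) + (-22 + √626/12) = ((1/14)*(-1/11)*(-106))*(-71) + (-22 + √626/12) = (53/77)*(-71) + (-22 + √626/12) = -3763/77 + (-22 + √626/12) = -5457/77 + √626/12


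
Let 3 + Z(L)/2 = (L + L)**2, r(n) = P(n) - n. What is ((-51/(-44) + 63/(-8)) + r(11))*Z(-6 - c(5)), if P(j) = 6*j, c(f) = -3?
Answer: 12747/4 ≈ 3186.8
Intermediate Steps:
r(n) = 5*n (r(n) = 6*n - n = 5*n)
Z(L) = -6 + 8*L**2 (Z(L) = -6 + 2*(L + L)**2 = -6 + 2*(2*L)**2 = -6 + 2*(4*L**2) = -6 + 8*L**2)
((-51/(-44) + 63/(-8)) + r(11))*Z(-6 - c(5)) = ((-51/(-44) + 63/(-8)) + 5*11)*(-6 + 8*(-6 - 1*(-3))**2) = ((-51*(-1/44) + 63*(-1/8)) + 55)*(-6 + 8*(-6 + 3)**2) = ((51/44 - 63/8) + 55)*(-6 + 8*(-3)**2) = (-591/88 + 55)*(-6 + 8*9) = 4249*(-6 + 72)/88 = (4249/88)*66 = 12747/4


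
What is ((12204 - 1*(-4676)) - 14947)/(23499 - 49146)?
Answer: -1933/25647 ≈ -0.075369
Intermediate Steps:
((12204 - 1*(-4676)) - 14947)/(23499 - 49146) = ((12204 + 4676) - 14947)/(-25647) = (16880 - 14947)*(-1/25647) = 1933*(-1/25647) = -1933/25647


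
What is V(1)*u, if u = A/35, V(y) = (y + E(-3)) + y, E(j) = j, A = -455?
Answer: 13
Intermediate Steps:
V(y) = -3 + 2*y (V(y) = (y - 3) + y = (-3 + y) + y = -3 + 2*y)
u = -13 (u = -455/35 = -455*1/35 = -13)
V(1)*u = (-3 + 2*1)*(-13) = (-3 + 2)*(-13) = -1*(-13) = 13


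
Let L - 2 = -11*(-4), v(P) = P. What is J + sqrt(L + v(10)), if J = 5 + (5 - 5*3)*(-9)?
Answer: 95 + 2*sqrt(14) ≈ 102.48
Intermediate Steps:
L = 46 (L = 2 - 11*(-4) = 2 + 44 = 46)
J = 95 (J = 5 + (5 - 15)*(-9) = 5 - 10*(-9) = 5 + 90 = 95)
J + sqrt(L + v(10)) = 95 + sqrt(46 + 10) = 95 + sqrt(56) = 95 + 2*sqrt(14)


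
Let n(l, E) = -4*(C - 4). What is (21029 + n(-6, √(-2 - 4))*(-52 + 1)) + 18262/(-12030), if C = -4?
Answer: 116663824/6015 ≈ 19395.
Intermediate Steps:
n(l, E) = 32 (n(l, E) = -4*(-4 - 4) = -4*(-8) = 32)
(21029 + n(-6, √(-2 - 4))*(-52 + 1)) + 18262/(-12030) = (21029 + 32*(-52 + 1)) + 18262/(-12030) = (21029 + 32*(-51)) + 18262*(-1/12030) = (21029 - 1632) - 9131/6015 = 19397 - 9131/6015 = 116663824/6015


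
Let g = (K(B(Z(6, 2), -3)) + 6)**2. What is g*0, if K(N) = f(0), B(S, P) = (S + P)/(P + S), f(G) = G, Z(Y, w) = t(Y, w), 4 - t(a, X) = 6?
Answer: 0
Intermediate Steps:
t(a, X) = -2 (t(a, X) = 4 - 1*6 = 4 - 6 = -2)
Z(Y, w) = -2
B(S, P) = 1 (B(S, P) = (P + S)/(P + S) = 1)
K(N) = 0
g = 36 (g = (0 + 6)**2 = 6**2 = 36)
g*0 = 36*0 = 0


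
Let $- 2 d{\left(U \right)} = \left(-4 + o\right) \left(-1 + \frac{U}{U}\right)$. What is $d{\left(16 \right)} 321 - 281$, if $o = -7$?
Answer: $-281$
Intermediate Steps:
$d{\left(U \right)} = 0$ ($d{\left(U \right)} = - \frac{\left(-4 - 7\right) \left(-1 + \frac{U}{U}\right)}{2} = - \frac{\left(-11\right) \left(-1 + 1\right)}{2} = - \frac{\left(-11\right) 0}{2} = \left(- \frac{1}{2}\right) 0 = 0$)
$d{\left(16 \right)} 321 - 281 = 0 \cdot 321 - 281 = 0 - 281 = -281$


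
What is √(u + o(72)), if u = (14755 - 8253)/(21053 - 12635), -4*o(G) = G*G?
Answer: I*√22945839117/4209 ≈ 35.989*I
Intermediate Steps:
o(G) = -G²/4 (o(G) = -G*G/4 = -G²/4)
u = 3251/4209 (u = 6502/8418 = 6502*(1/8418) = 3251/4209 ≈ 0.77239)
√(u + o(72)) = √(3251/4209 - ¼*72²) = √(3251/4209 - ¼*5184) = √(3251/4209 - 1296) = √(-5451613/4209) = I*√22945839117/4209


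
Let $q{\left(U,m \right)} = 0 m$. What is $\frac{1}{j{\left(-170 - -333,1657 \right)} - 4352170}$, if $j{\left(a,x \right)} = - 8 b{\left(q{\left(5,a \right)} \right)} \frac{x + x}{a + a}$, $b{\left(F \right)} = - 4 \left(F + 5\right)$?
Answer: $- \frac{163}{709138590} \approx -2.2986 \cdot 10^{-7}$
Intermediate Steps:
$q{\left(U,m \right)} = 0$
$b{\left(F \right)} = -20 - 4 F$ ($b{\left(F \right)} = - 4 \left(5 + F\right) = -20 - 4 F$)
$j{\left(a,x \right)} = \frac{160 x}{a}$ ($j{\left(a,x \right)} = - 8 \left(-20 - 0\right) \frac{x + x}{a + a} = - 8 \left(-20 + 0\right) \frac{2 x}{2 a} = \left(-8\right) \left(-20\right) 2 x \frac{1}{2 a} = 160 \frac{x}{a} = \frac{160 x}{a}$)
$\frac{1}{j{\left(-170 - -333,1657 \right)} - 4352170} = \frac{1}{160 \cdot 1657 \frac{1}{-170 - -333} - 4352170} = \frac{1}{160 \cdot 1657 \frac{1}{-170 + 333} - 4352170} = \frac{1}{160 \cdot 1657 \cdot \frac{1}{163} - 4352170} = \frac{1}{\frac{265120}{163} - 4352170} = \frac{1}{- \frac{709138590}{163}} = - \frac{163}{709138590}$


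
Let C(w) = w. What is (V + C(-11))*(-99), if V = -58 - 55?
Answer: 12276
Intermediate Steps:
V = -113
(V + C(-11))*(-99) = (-113 - 11)*(-99) = -124*(-99) = 12276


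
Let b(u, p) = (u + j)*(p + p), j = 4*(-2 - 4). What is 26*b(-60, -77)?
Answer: 336336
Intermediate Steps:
j = -24 (j = 4*(-6) = -24)
b(u, p) = 2*p*(-24 + u) (b(u, p) = (u - 24)*(p + p) = (-24 + u)*(2*p) = 2*p*(-24 + u))
26*b(-60, -77) = 26*(2*(-77)*(-24 - 60)) = 26*(2*(-77)*(-84)) = 26*12936 = 336336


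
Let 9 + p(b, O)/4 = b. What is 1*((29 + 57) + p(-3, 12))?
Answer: 38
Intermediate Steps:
p(b, O) = -36 + 4*b
1*((29 + 57) + p(-3, 12)) = 1*((29 + 57) + (-36 + 4*(-3))) = 1*(86 + (-36 - 12)) = 1*(86 - 48) = 1*38 = 38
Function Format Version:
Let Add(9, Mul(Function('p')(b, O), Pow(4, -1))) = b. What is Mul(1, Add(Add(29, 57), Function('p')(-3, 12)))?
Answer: 38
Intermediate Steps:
Function('p')(b, O) = Add(-36, Mul(4, b))
Mul(1, Add(Add(29, 57), Function('p')(-3, 12))) = Mul(1, Add(Add(29, 57), Add(-36, Mul(4, -3)))) = Mul(1, Add(86, Add(-36, -12))) = Mul(1, Add(86, -48)) = Mul(1, 38) = 38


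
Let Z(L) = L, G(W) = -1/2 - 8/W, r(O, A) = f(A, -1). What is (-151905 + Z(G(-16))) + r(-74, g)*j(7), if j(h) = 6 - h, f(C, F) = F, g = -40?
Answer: -151904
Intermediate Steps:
r(O, A) = -1
G(W) = -1/2 - 8/W (G(W) = -1*1/2 - 8/W = -1/2 - 8/W)
(-151905 + Z(G(-16))) + r(-74, g)*j(7) = (-151905 + (1/2)*(-16 - 1*(-16))/(-16)) - (6 - 1*7) = (-151905 + (1/2)*(-1/16)*(-16 + 16)) - (6 - 7) = (-151905 + (1/2)*(-1/16)*0) - 1*(-1) = (-151905 + 0) + 1 = -151905 + 1 = -151904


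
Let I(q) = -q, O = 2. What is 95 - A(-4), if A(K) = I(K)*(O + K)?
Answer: 103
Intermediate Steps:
A(K) = -K*(2 + K) (A(K) = (-K)*(2 + K) = -K*(2 + K))
95 - A(-4) = 95 - (-1)*(-4)*(2 - 4) = 95 - (-1)*(-4)*(-2) = 95 - 1*(-8) = 95 + 8 = 103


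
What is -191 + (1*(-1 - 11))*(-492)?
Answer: 5713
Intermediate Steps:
-191 + (1*(-1 - 11))*(-492) = -191 + (1*(-12))*(-492) = -191 - 12*(-492) = -191 + 5904 = 5713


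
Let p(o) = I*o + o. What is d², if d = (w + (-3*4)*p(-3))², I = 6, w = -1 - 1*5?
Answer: 3662186256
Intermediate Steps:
w = -6 (w = -1 - 5 = -6)
p(o) = 7*o (p(o) = 6*o + o = 7*o)
d = 60516 (d = (-6 + (-3*4)*(7*(-3)))² = (-6 - 12*(-21))² = (-6 + 252)² = 246² = 60516)
d² = 60516² = 3662186256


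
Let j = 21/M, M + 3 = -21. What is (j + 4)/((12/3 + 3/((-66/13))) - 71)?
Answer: -275/5948 ≈ -0.046234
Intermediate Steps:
M = -24 (M = -3 - 21 = -24)
j = -7/8 (j = 21/(-24) = 21*(-1/24) = -7/8 ≈ -0.87500)
(j + 4)/((12/3 + 3/((-66/13))) - 71) = (-7/8 + 4)/((12/3 + 3/((-66/13))) - 71) = 25/(8*((12*(⅓) + 3/((-66*1/13))) - 71)) = 25/(8*((4 + 3/(-66/13)) - 71)) = 25/(8*((4 + 3*(-13/66)) - 71)) = 25/(8*((4 - 13/22) - 71)) = 25/(8*(75/22 - 71)) = 25/(8*(-1487/22)) = (25/8)*(-22/1487) = -275/5948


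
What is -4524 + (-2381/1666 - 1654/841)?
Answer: -6343361529/1401106 ≈ -4527.4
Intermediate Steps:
-4524 + (-2381/1666 - 1654/841) = -4524 - 4757985/1401106 = -6343361529/1401106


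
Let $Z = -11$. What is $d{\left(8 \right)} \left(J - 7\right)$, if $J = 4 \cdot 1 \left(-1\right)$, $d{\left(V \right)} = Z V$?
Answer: $968$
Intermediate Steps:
$d{\left(V \right)} = - 11 V$
$J = -4$ ($J = 4 \left(-1\right) = -4$)
$d{\left(8 \right)} \left(J - 7\right) = \left(-11\right) 8 \left(-4 - 7\right) = \left(-88\right) \left(-11\right) = 968$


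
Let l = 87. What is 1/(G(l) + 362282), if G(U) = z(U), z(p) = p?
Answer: 1/362369 ≈ 2.7596e-6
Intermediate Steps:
G(U) = U
1/(G(l) + 362282) = 1/(87 + 362282) = 1/362369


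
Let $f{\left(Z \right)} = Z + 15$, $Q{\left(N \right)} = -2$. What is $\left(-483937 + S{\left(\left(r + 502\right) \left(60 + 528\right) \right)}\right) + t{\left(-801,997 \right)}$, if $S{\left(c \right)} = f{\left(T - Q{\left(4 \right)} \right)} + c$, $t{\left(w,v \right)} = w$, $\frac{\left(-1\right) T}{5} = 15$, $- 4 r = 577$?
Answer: $-274439$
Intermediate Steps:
$r = - \frac{577}{4}$ ($r = \left(- \frac{1}{4}\right) 577 = - \frac{577}{4} \approx -144.25$)
$T = -75$ ($T = \left(-5\right) 15 = -75$)
$f{\left(Z \right)} = 15 + Z$
$S{\left(c \right)} = -58 + c$ ($S{\left(c \right)} = \left(15 - 73\right) + c = -58 + c$)
$\left(-483937 + S{\left(\left(r + 502\right) \left(60 + 528\right) \right)}\right) + t{\left(-801,997 \right)} = \left(-483937 - \left(58 - \left(- \frac{577}{4} + 502\right) \left(60 + 528\right)\right)\right) - 801 = \left(-483937 + \left(-58 + \frac{1431}{4} \cdot 588\right)\right) - 801 = \left(-483937 + \left(-58 + 210357\right)\right) - 801 = \left(-483937 + 210299\right) - 801 = -273638 - 801 = -274439$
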